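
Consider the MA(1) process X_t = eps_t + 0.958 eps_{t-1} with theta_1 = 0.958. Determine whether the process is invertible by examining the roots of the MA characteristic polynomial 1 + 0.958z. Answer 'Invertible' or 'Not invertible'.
\text{Invertible}

The MA(q) characteristic polynomial is P(z) = 1 + 0.958z.
Invertibility requires all roots to lie outside the unit circle, i.e. |z| > 1 for every root.
This is linear in z: 1 + (0.958) z = 0  =>  z = -1/(0.958) = -1.043841,  |z| = 1.043841.
Moduli of all roots: 1.0438.
All moduli strictly greater than 1? Yes.
Verdict: Invertible.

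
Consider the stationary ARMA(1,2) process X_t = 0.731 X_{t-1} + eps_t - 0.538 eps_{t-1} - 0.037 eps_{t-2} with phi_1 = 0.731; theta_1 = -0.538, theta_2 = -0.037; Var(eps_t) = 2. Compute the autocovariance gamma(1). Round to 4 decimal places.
\gamma(1) = 0.4602

Multiply the model equation by X_{t-k} and take expectations. With theta_0 = psi_0 = 1 and psi_j the MA(infinity) weights, this gives
  gamma(k) - sum_i phi_i gamma(k-i) = c_k,
  c_k = sigma^2 * sum_{j=k..q} theta_j psi_{j-k}   (c_k = 0 for k > q),
using gamma(-m) = gamma(m).
psi-weights needed (psi_j = theta_j + sum_i phi_i psi_{j-i}):
  psi_1 = theta_1 + phi_1 = -0.538 + (0.731) = 0.193
  psi_2 = theta_2 + phi_1 psi_1 = -0.037 + (0.731)(0.193) = 0.104083
Right-hand sides:
  c_0 = sigma^2 (1 + theta_1 psi_1 + theta_2 psi_2) = 2 * (1 + (-0.538)(0.193) + (-0.037)(0.104083)) = 2 * 0.892315 = 1.78463
  c_1 = sigma^2 (theta_1 + theta_2 psi_1) = 2 * (-0.538 + (-0.037)(0.193)) = -1.090282
  c_2 = sigma^2 theta_2 = 2 * (-0.037) = -0.074
Equations for k = 0 and k = 1 (AR order 1):
  gamma(0) = phi_1 gamma(1) + c_0
  gamma(1) = phi_1 gamma(0) + c_1
Substituting the second into the first: gamma(0) (1 - phi_1^2) = c_0 + phi_1 c_1, so
  gamma(0) = (c_0 + phi_1 c_1) / (1 - phi_1^2) = (1.78463 + (0.731)(-1.090282)) / (1 - (0.731)^2) = 0.987634 / 0.465639 = 2.121029.
  gamma(1) = phi_1 gamma(0) + c_1 = (0.731)(2.121029) + (-1.090282) = 0.46019.
Therefore gamma(1) = 0.4602 (to 4 decimal places).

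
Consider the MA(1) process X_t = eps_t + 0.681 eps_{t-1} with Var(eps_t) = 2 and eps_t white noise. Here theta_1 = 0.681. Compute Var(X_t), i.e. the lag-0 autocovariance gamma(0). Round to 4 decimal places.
\gamma(0) = 2.9275

For an MA(q) process X_t = eps_t + sum_i theta_i eps_{t-i} with
Var(eps_t) = sigma^2, the variance is
  gamma(0) = sigma^2 * (1 + sum_i theta_i^2).
  sum_i theta_i^2 = (0.681)^2 = 0.463761.
  gamma(0) = 2 * (1 + 0.463761) = 2 * 1.463761 = 2.927522, which rounds to 2.9275.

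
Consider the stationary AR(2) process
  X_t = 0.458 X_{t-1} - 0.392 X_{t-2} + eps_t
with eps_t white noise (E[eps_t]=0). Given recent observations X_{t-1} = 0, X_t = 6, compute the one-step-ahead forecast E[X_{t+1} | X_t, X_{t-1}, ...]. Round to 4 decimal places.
E[X_{t+1} \mid \mathcal F_t] = 2.7480

For an AR(p) model X_t = c + sum_i phi_i X_{t-i} + eps_t, the
one-step-ahead conditional mean is
  E[X_{t+1} | X_t, ...] = c + sum_i phi_i X_{t+1-i}.
Substitute known values:
  E[X_{t+1} | ...] = (0.458) * (6) + (-0.392) * (0)
                   = 2.7480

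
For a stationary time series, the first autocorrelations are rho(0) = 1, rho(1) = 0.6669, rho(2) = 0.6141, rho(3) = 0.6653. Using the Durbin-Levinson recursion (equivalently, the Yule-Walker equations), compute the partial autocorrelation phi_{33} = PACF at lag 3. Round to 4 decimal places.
\phi_{33} = 0.3520

The PACF at lag k is phi_{kk}, the last component of the solution
to the Yule-Walker system G_k phi = r_k where
  (G_k)_{ij} = rho(|i - j|), (r_k)_i = rho(i), i,j = 1..k.
Equivalently, Durbin-Levinson gives phi_{kk} iteratively:
  phi_{11} = rho(1)
  phi_{kk} = [rho(k) - sum_{j=1..k-1} phi_{k-1,j} rho(k-j)]
            / [1 - sum_{j=1..k-1} phi_{k-1,j} rho(j)],
  phi_{k,j} = phi_{k-1,j} - phi_{kk} phi_{k-1,k-j},  j = 1..k-1.
Step k = 1:
  phi_11 = rho(1) = 0.6669.
Step k = 2:
  phi_22 = [rho(2) - phi_11 rho(1)] / [1 - phi_11 rho(1)] = [0.6141 - (0.6669)(0.6669)] / [1 - (0.6669)(0.6669)]
         = 0.16934439 / 0.55524439 = 0.304991.
  Update: phi_21 = phi_11 - phi_22 phi_11 = 0.6669 - (0.304991)(0.6669) = 0.463502.
Step k = 3:
  phi_33 = [rho(3) - phi_21 rho(2) - phi_22 rho(1)] / [1 - phi_21 rho(1) - phi_22 rho(2)]
    numerator   = 0.6653 - (0.463502)(0.6141) - (0.304991)(0.6669) = 0.1772653
    denominator = 1 - (0.463502)(0.6669) - (0.304991)(0.6141) = 0.50359592
  phi_33 = 0.1772653 / 0.50359592 = 0.352.
Therefore phi_{33} = 0.3520.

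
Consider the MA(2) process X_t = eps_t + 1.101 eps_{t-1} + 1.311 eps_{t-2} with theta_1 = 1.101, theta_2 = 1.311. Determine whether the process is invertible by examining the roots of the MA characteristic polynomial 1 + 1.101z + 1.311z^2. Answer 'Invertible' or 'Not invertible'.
\text{Not invertible}

The MA(q) characteristic polynomial is P(z) = 1 + 1.101z + 1.311z^2.
Invertibility requires all roots to lie outside the unit circle, i.e. |z| > 1 for every root.
Set 1 + (1.101) z + (1.311) z^2 = 0, i.e. a z^2 + b z + c = 0 with a = 1.311, b = 1.101, c = 1.
Discriminant D = b^2 - 4ac = (1.101)^2 - 4*(1.311)*1 = 1.212201 - (5.244) = -4.031799.
D < 0, so the roots are the complex-conjugate pair z = (-b +/- i sqrt(-D)) / (2a) = -0.4199 +/- 0.7658i.
For a conjugate pair |z|^2 = z * conj(z) = (product of roots) = c/a = 1/(1.311) = 0.762777, so |z| = sqrt(0.762777) = 0.8734 for both roots.
Moduli of all roots: 0.8734, 0.8734.
All moduli strictly greater than 1? No.
Verdict: Not invertible.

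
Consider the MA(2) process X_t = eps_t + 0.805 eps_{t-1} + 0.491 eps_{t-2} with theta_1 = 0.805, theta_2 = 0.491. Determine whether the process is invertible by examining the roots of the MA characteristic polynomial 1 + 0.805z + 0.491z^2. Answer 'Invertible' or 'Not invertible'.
\text{Invertible}

The MA(q) characteristic polynomial is P(z) = 1 + 0.805z + 0.491z^2.
Invertibility requires all roots to lie outside the unit circle, i.e. |z| > 1 for every root.
Set 1 + (0.805) z + (0.491) z^2 = 0, i.e. a z^2 + b z + c = 0 with a = 0.491, b = 0.805, c = 1.
Discriminant D = b^2 - 4ac = (0.805)^2 - 4*(0.491)*1 = 0.648025 - (1.964) = -1.315975.
D < 0, so the roots are the complex-conjugate pair z = (-b +/- i sqrt(-D)) / (2a) = -0.8198 +/- 1.1682i.
For a conjugate pair |z|^2 = z * conj(z) = (product of roots) = c/a = 1/(0.491) = 2.03666, so |z| = sqrt(2.03666) = 1.4271 for both roots.
Moduli of all roots: 1.4271, 1.4271.
All moduli strictly greater than 1? Yes.
Verdict: Invertible.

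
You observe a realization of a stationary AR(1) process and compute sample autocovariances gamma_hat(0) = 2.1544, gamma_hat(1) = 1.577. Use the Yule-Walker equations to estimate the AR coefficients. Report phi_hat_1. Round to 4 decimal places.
\hat\phi_{1} = 0.7320

The Yule-Walker equations for an AR(p) process read, in matrix form,
  Gamma_p phi = r_p,   with   (Gamma_p)_{ij} = gamma(|i - j|),
                       (r_p)_i = gamma(i),   i,j = 1..p.
Substitute the sample gammas (Toeplitz matrix and right-hand side of size 1):
  Gamma_p = [[2.1544]]
  r_p     = [1.577]
With p = 1 this is the single equation gamma(0) phi_1 = gamma(1):
  phi_hat_1 = gamma(1) / gamma(0) = 1.577 / 2.1544 = 0.7320.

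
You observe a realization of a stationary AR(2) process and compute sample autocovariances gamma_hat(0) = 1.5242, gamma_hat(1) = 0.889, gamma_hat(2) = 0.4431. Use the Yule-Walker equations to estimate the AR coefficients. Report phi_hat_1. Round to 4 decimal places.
\hat\phi_{1} = 0.6270

The Yule-Walker equations for an AR(p) process read, in matrix form,
  Gamma_p phi = r_p,   with   (Gamma_p)_{ij} = gamma(|i - j|),
                       (r_p)_i = gamma(i),   i,j = 1..p.
Substitute the sample gammas (Toeplitz matrix and right-hand side of size 2):
  Gamma_p = [[1.5242, 0.889], [0.889, 1.5242]]
  r_p     = [0.889, 0.4431]
Written out:
  1.5242 phi_1 + 0.889 phi_2 = 0.889
  0.889 phi_1 + 1.5242 phi_2 = 0.4431
Solve by Cramer's rule:
  det = gamma(0)^2 - gamma(1)^2 = (1.5242)^2 - (0.889)^2 = 2.32318564 - 0.790321 = 1.53286464
  phi_hat_1 = [gamma(1) gamma(0) - gamma(1) gamma(2)] / det = [(0.889)(1.5242) - (0.889)(0.4431)] / 1.53286464 = 0.9610979 / 1.53286464 = 0.627
  phi_hat_2 = [gamma(0) gamma(2) - gamma(1)^2] / det = [(1.5242)(0.4431) - (0.889)^2] / 1.53286464 = -0.11494798 / 1.53286464 = -0.075
So phi_hat = [0.6270, -0.0750].
Therefore phi_hat_1 = 0.6270.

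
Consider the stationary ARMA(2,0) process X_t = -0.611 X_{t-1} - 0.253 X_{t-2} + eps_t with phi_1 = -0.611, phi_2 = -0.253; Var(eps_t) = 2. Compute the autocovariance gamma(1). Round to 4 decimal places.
\gamma(1) = -1.3670

Multiply the model equation by X_{t-k} and take expectations. With theta_0 = psi_0 = 1 and psi_j the MA(infinity) weights, this gives
  gamma(k) - sum_i phi_i gamma(k-i) = c_k,
  c_k = sigma^2 * sum_{j=k..q} theta_j psi_{j-k}   (c_k = 0 for k > q),
using gamma(-m) = gamma(m).
Pure AR (q = 0): c_0 = sigma^2 = 2, c_k = 0 for k >= 1.
Equations for k = 0, 1, 2 (AR order 2, c_2 = 0):
  (E0) gamma(0) = phi_1 gamma(1) + phi_2 gamma(2) + c_0
  (E1) gamma(1) = phi_1 gamma(0) + phi_2 gamma(1) + c_1
  (E2) gamma(2) = phi_1 gamma(1) + phi_2 gamma(0)
From (E1): gamma(1) = A gamma(0) + B with
  A = phi_1 / (1 - phi_2) = -0.611 / 1.253 = -0.48763,   B = c_1 / (1 - phi_2) = 0 / 1.253 = 0.
Insert (E2) into (E0): gamma(0) (1 - phi_2^2) = phi_1 (1 + phi_2) gamma(1) + c_0.
  phi_1 (1 + phi_2) = (-0.611)(0.747) = -0.456417,   1 - phi_2^2 = 0.935991.
Replace gamma(1) by A gamma(0) + B and collect gamma(0):
  gamma(0) [0.935991 - (-0.456417)(-0.48763)] = c_0 = 2
  gamma(0) * 0.713429 = 2
  gamma(0) = 2 / 0.713429 = 2.803364.
  gamma(1) = A gamma(0) = (-0.48763)(2.803364) = -1.367004.
Therefore gamma(1) = -1.3670 (to 4 decimal places).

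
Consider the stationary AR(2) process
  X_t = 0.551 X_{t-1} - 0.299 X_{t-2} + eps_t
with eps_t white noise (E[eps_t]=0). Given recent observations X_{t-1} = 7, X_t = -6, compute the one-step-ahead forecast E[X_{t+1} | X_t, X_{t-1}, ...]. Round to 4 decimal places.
E[X_{t+1} \mid \mathcal F_t] = -5.3990

For an AR(p) model X_t = c + sum_i phi_i X_{t-i} + eps_t, the
one-step-ahead conditional mean is
  E[X_{t+1} | X_t, ...] = c + sum_i phi_i X_{t+1-i}.
Substitute known values:
  E[X_{t+1} | ...] = (0.551) * (-6) + (-0.299) * (7)
                   = -5.3990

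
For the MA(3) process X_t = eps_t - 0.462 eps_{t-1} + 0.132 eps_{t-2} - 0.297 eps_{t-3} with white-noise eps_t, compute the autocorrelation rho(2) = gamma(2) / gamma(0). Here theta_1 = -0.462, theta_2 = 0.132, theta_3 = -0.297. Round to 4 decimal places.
\rho(2) = 0.2041

For an MA(q) process with theta_0 = 1, the autocovariance is
  gamma(k) = sigma^2 * sum_{i=0..q-k} theta_i * theta_{i+k},
and rho(k) = gamma(k) / gamma(0). Sigma^2 cancels.
  numerator   = (1)*(0.132) + (-0.462)*(-0.297) = 0.269214.
  denominator = (1)^2 + (-0.462)^2 + (0.132)^2 + (-0.297)^2 = 1.319077.
  rho(2) = 0.269214 / 1.319077 = 0.2041.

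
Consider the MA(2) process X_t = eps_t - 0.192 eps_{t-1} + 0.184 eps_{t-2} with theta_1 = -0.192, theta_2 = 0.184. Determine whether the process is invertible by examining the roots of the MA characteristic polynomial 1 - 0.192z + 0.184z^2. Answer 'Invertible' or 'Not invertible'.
\text{Invertible}

The MA(q) characteristic polynomial is P(z) = 1 - 0.192z + 0.184z^2.
Invertibility requires all roots to lie outside the unit circle, i.e. |z| > 1 for every root.
Set 1 + (-0.192) z + (0.184) z^2 = 0, i.e. a z^2 + b z + c = 0 with a = 0.184, b = -0.192, c = 1.
Discriminant D = b^2 - 4ac = (-0.192)^2 - 4*(0.184)*1 = 0.036864 - (0.736) = -0.699136.
D < 0, so the roots are the complex-conjugate pair z = (-b +/- i sqrt(-D)) / (2a) = 0.5217 +/- 2.2721i.
For a conjugate pair |z|^2 = z * conj(z) = (product of roots) = c/a = 1/(0.184) = 5.434783, so |z| = sqrt(5.434783) = 2.3313 for both roots.
Moduli of all roots: 2.3313, 2.3313.
All moduli strictly greater than 1? Yes.
Verdict: Invertible.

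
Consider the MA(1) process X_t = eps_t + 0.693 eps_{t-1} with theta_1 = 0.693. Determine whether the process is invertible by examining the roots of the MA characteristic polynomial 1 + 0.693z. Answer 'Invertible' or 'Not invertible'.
\text{Invertible}

The MA(q) characteristic polynomial is P(z) = 1 + 0.693z.
Invertibility requires all roots to lie outside the unit circle, i.e. |z| > 1 for every root.
This is linear in z: 1 + (0.693) z = 0  =>  z = -1/(0.693) = -1.443001,  |z| = 1.443001.
Moduli of all roots: 1.4430.
All moduli strictly greater than 1? Yes.
Verdict: Invertible.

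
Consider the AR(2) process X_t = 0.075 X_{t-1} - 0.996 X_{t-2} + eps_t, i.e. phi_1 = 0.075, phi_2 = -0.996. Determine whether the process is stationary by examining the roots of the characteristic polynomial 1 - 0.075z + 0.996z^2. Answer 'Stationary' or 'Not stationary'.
\text{Stationary}

The AR(p) characteristic polynomial is P(z) = 1 - 0.075z + 0.996z^2.
Stationarity requires all roots to lie outside the unit circle, i.e. |z| > 1 for every root.
Set 1 + (-0.075) z + (0.996) z^2 = 0, i.e. a z^2 + b z + c = 0 with a = 0.996, b = -0.075, c = 1.
Discriminant D = b^2 - 4ac = (-0.075)^2 - 4*(0.996)*1 = 0.005625 - (3.984) = -3.978375.
D < 0, so the roots are the complex-conjugate pair z = (-b +/- i sqrt(-D)) / (2a) = 0.0377 +/- 1.0013i.
For a conjugate pair |z|^2 = z * conj(z) = (product of roots) = c/a = 1/(0.996) = 1.004016, so |z| = sqrt(1.004016) = 1.002 for both roots.
Moduli of all roots: 1.0020, 1.0020.
All moduli strictly greater than 1? Yes.
Verdict: Stationary.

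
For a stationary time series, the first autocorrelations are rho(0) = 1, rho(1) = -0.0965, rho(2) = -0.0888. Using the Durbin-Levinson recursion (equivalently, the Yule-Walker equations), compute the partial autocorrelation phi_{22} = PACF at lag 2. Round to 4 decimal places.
\phi_{22} = -0.0990

The PACF at lag k is phi_{kk}, the last component of the solution
to the Yule-Walker system G_k phi = r_k where
  (G_k)_{ij} = rho(|i - j|), (r_k)_i = rho(i), i,j = 1..k.
Equivalently, Durbin-Levinson gives phi_{kk} iteratively:
  phi_{11} = rho(1)
  phi_{kk} = [rho(k) - sum_{j=1..k-1} phi_{k-1,j} rho(k-j)]
            / [1 - sum_{j=1..k-1} phi_{k-1,j} rho(j)],
  phi_{k,j} = phi_{k-1,j} - phi_{kk} phi_{k-1,k-j},  j = 1..k-1.
Step k = 1:
  phi_11 = rho(1) = -0.0965.
Step k = 2:
  phi_22 = [rho(2) - phi_11 rho(1)] / [1 - phi_11 rho(1)] = [-0.0888 - (-0.0965)(-0.0965)] / [1 - (-0.0965)(-0.0965)]
         = -0.09811225 / 0.99068775 = -0.099.
Therefore phi_{22} = -0.0990.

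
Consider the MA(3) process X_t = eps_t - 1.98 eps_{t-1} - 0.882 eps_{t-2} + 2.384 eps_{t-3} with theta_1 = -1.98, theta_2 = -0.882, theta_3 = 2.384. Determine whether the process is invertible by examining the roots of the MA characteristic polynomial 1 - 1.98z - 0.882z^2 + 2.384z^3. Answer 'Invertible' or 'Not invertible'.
\text{Not invertible}

The MA(q) characteristic polynomial is P(z) = 1 - 1.98z - 0.882z^2 + 2.384z^3.
Invertibility requires all roots to lie outside the unit circle, i.e. |z| > 1 for every root.
Degree 3: look for a simple real root z0 first, then factor out (1 - z/z0) and solve the remaining quadratic.
Testing z0 = 0.625: P(0.625) = 1 + (-1.98)(0.625) + (-0.882)(0.625)^2 + (2.384)(0.625)^3
  = 1 + (-1.2375) + (-0.344531) + (0.582031) = 0.  So z_0 = 0.625 is a root, |z_0| = 0.625.
Divide out the factor (1 - 1.6 z) = (1 - z/z0) (since 1/z0 = 1.6):
  P(z) = (1 - 1.6 z)(1 + (-0.38) z + (-1.49) z^2)
  [check: z-coef -0.38 - (1.6) = -1.98; z^2-coef -1.49 - (1.6)(-0.38) = -0.882; z^3-coef -(1.6)(-1.49) = 2.384.]
Remaining roots from the quadratic factor 1 + (-0.38) z + (-1.49) z^2:
  Set 1 + (-0.38) z + (-1.49) z^2 = 0, i.e. a z^2 + b z + c = 0 with a = -1.49, b = -0.38, c = 1.
  Discriminant D = b^2 - 4ac = (-0.38)^2 - 4*(-1.49)*1 = 0.1444 - (-5.96) = 6.1044.
  D >= 0, so the roots are real: z = (-b +/- sqrt(D)) / (2a) = (0.38 +/- 2.470708) / (-2.98).
    z_1 = (0.38 + 2.470708) / (-2.98) = -0.9566,   |z_1| = 0.9566.
    z_2 = (0.38 - 2.470708) / (-2.98) = 0.7016,   |z_2| = 0.7016.
Moduli of all roots: 0.6250, 0.9566, 0.7016.
All moduli strictly greater than 1? No.
Verdict: Not invertible.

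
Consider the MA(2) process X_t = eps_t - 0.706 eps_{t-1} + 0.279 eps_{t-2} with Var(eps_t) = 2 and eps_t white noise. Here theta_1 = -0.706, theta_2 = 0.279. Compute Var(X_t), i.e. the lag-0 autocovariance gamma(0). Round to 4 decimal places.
\gamma(0) = 3.1526

For an MA(q) process X_t = eps_t + sum_i theta_i eps_{t-i} with
Var(eps_t) = sigma^2, the variance is
  gamma(0) = sigma^2 * (1 + sum_i theta_i^2).
  sum_i theta_i^2 = (-0.706)^2 + (0.279)^2 = 0.498436 + 0.077841 = 0.576277.
  gamma(0) = 2 * (1 + 0.576277) = 2 * 1.576277 = 3.152554, which rounds to 3.1526.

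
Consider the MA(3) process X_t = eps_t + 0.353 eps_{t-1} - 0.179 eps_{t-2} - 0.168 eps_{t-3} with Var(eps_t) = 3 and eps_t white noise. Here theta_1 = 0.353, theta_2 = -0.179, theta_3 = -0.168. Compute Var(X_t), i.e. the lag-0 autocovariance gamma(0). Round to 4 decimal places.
\gamma(0) = 3.5546

For an MA(q) process X_t = eps_t + sum_i theta_i eps_{t-i} with
Var(eps_t) = sigma^2, the variance is
  gamma(0) = sigma^2 * (1 + sum_i theta_i^2).
  sum_i theta_i^2 = (0.353)^2 + (-0.179)^2 + (-0.168)^2 = 0.124609 + 0.032041 + 0.028224 = 0.184874.
  gamma(0) = 3 * (1 + 0.184874) = 3 * 1.184874 = 3.554622, which rounds to 3.5546.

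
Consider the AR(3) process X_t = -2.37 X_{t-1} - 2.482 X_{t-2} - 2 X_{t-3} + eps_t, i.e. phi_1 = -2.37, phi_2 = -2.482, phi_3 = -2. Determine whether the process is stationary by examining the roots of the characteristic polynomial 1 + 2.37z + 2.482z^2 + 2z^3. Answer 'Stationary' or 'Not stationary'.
\text{Not stationary}

The AR(p) characteristic polynomial is P(z) = 1 + 2.37z + 2.482z^2 + 2z^3.
Stationarity requires all roots to lie outside the unit circle, i.e. |z| > 1 for every root.
Degree 3: look for a simple real root z0 first, then factor out (1 - z/z0) and solve the remaining quadratic.
Testing z0 = -0.625: P(-0.625) = 1 + (2.37)(-0.625) + (2.482)(-0.625)^2 + (2)(-0.625)^3
  = 1 + (-1.48125) + (0.969531) + (-0.488281) = 0.  So z_0 = -0.625 is a root, |z_0| = 0.625.
Divide out the factor (1 + 1.6 z) = (1 - z/z0) (since 1/z0 = -1.6):
  P(z) = (1 + 1.6 z)(1 + (0.77) z + (1.25) z^2)
  [check: z-coef 0.77 - (-1.6) = 2.37; z^2-coef 1.25 - (-1.6)(0.77) = 2.482; z^3-coef -(-1.6)(1.25) = 2.]
Remaining roots from the quadratic factor 1 + (0.77) z + (1.25) z^2:
  Set 1 + (0.77) z + (1.25) z^2 = 0, i.e. a z^2 + b z + c = 0 with a = 1.25, b = 0.77, c = 1.
  Discriminant D = b^2 - 4ac = (0.77)^2 - 4*(1.25)*1 = 0.5929 - (5) = -4.4071.
  D < 0, so the roots are the complex-conjugate pair z = (-b +/- i sqrt(-D)) / (2a) = -0.308 +/- 0.8397i.
  For a conjugate pair |z|^2 = z * conj(z) = (product of roots) = c/a = 1/(1.25) = 0.8, so |z| = sqrt(0.8) = 0.8944 for both roots.
Moduli of all roots: 0.6250, 0.8944, 0.8944.
All moduli strictly greater than 1? No.
Verdict: Not stationary.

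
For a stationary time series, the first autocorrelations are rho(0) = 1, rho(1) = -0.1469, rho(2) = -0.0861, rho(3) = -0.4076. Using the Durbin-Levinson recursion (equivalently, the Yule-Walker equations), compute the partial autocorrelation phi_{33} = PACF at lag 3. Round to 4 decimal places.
\phi_{33} = -0.4529

The PACF at lag k is phi_{kk}, the last component of the solution
to the Yule-Walker system G_k phi = r_k where
  (G_k)_{ij} = rho(|i - j|), (r_k)_i = rho(i), i,j = 1..k.
Equivalently, Durbin-Levinson gives phi_{kk} iteratively:
  phi_{11} = rho(1)
  phi_{kk} = [rho(k) - sum_{j=1..k-1} phi_{k-1,j} rho(k-j)]
            / [1 - sum_{j=1..k-1} phi_{k-1,j} rho(j)],
  phi_{k,j} = phi_{k-1,j} - phi_{kk} phi_{k-1,k-j},  j = 1..k-1.
Step k = 1:
  phi_11 = rho(1) = -0.1469.
Step k = 2:
  phi_22 = [rho(2) - phi_11 rho(1)] / [1 - phi_11 rho(1)] = [-0.0861 - (-0.1469)(-0.1469)] / [1 - (-0.1469)(-0.1469)]
         = -0.10767961 / 0.97842039 = -0.110055.
  Update: phi_21 = phi_11 - phi_22 phi_11 = -0.1469 - (-0.110055)(-0.1469) = -0.163067.
Step k = 3:
  phi_33 = [rho(3) - phi_21 rho(2) - phi_22 rho(1)] / [1 - phi_21 rho(1) - phi_22 rho(2)]
    numerator   = -0.4076 - (-0.163067)(-0.0861) - (-0.110055)(-0.1469) = -0.43780708
    denominator = 1 - (-0.163067)(-0.1469) - (-0.110055)(-0.0861) = 0.96656976
  phi_33 = -0.43780708 / 0.96656976 = -0.4529.
Therefore phi_{33} = -0.4529.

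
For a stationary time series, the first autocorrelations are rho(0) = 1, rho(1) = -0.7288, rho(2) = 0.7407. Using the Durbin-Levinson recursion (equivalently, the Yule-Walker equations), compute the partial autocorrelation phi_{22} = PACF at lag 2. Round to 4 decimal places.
\phi_{22} = 0.4469

The PACF at lag k is phi_{kk}, the last component of the solution
to the Yule-Walker system G_k phi = r_k where
  (G_k)_{ij} = rho(|i - j|), (r_k)_i = rho(i), i,j = 1..k.
Equivalently, Durbin-Levinson gives phi_{kk} iteratively:
  phi_{11} = rho(1)
  phi_{kk} = [rho(k) - sum_{j=1..k-1} phi_{k-1,j} rho(k-j)]
            / [1 - sum_{j=1..k-1} phi_{k-1,j} rho(j)],
  phi_{k,j} = phi_{k-1,j} - phi_{kk} phi_{k-1,k-j},  j = 1..k-1.
Step k = 1:
  phi_11 = rho(1) = -0.7288.
Step k = 2:
  phi_22 = [rho(2) - phi_11 rho(1)] / [1 - phi_11 rho(1)] = [0.7407 - (-0.7288)(-0.7288)] / [1 - (-0.7288)(-0.7288)]
         = 0.20955056 / 0.46885056 = 0.4469.
Therefore phi_{22} = 0.4469.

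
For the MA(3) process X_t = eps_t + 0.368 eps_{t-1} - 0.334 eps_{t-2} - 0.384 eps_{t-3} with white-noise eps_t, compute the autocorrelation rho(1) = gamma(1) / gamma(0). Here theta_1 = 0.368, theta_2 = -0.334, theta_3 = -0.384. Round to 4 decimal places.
\rho(1) = 0.2677

For an MA(q) process with theta_0 = 1, the autocovariance is
  gamma(k) = sigma^2 * sum_{i=0..q-k} theta_i * theta_{i+k},
and rho(k) = gamma(k) / gamma(0). Sigma^2 cancels.
  numerator   = (1)*(0.368) + (0.368)*(-0.334) + (-0.334)*(-0.384) = 0.373344.
  denominator = (1)^2 + (0.368)^2 + (-0.334)^2 + (-0.384)^2 = 1.394436.
  rho(1) = 0.373344 / 1.394436 = 0.2677.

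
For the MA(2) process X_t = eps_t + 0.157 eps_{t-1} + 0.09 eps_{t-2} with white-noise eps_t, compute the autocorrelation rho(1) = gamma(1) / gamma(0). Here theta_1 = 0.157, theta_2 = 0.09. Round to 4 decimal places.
\rho(1) = 0.1657

For an MA(q) process with theta_0 = 1, the autocovariance is
  gamma(k) = sigma^2 * sum_{i=0..q-k} theta_i * theta_{i+k},
and rho(k) = gamma(k) / gamma(0). Sigma^2 cancels.
  numerator   = (1)*(0.157) + (0.157)*(0.09) = 0.17113.
  denominator = (1)^2 + (0.157)^2 + (0.09)^2 = 1.032749.
  rho(1) = 0.17113 / 1.032749 = 0.1657.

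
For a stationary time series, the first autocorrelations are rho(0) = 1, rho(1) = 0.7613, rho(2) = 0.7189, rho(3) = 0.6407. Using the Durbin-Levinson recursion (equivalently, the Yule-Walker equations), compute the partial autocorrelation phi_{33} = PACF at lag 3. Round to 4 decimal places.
\phi_{33} = 0.0601

The PACF at lag k is phi_{kk}, the last component of the solution
to the Yule-Walker system G_k phi = r_k where
  (G_k)_{ij} = rho(|i - j|), (r_k)_i = rho(i), i,j = 1..k.
Equivalently, Durbin-Levinson gives phi_{kk} iteratively:
  phi_{11} = rho(1)
  phi_{kk} = [rho(k) - sum_{j=1..k-1} phi_{k-1,j} rho(k-j)]
            / [1 - sum_{j=1..k-1} phi_{k-1,j} rho(j)],
  phi_{k,j} = phi_{k-1,j} - phi_{kk} phi_{k-1,k-j},  j = 1..k-1.
Step k = 1:
  phi_11 = rho(1) = 0.7613.
Step k = 2:
  phi_22 = [rho(2) - phi_11 rho(1)] / [1 - phi_11 rho(1)] = [0.7189 - (0.7613)(0.7613)] / [1 - (0.7613)(0.7613)]
         = 0.13932231 / 0.42042231 = 0.331387.
  Update: phi_21 = phi_11 - phi_22 phi_11 = 0.7613 - (0.331387)(0.7613) = 0.509015.
Step k = 3:
  phi_33 = [rho(3) - phi_21 rho(2) - phi_22 rho(1)] / [1 - phi_21 rho(1) - phi_22 rho(2)]
    numerator   = 0.6407 - (0.509015)(0.7189) - (0.331387)(0.7613) = 0.02248423
    denominator = 1 - (0.509015)(0.7613) - (0.331387)(0.7189) = 0.37425277
  phi_33 = 0.02248423 / 0.37425277 = 0.0601.
Therefore phi_{33} = 0.0601.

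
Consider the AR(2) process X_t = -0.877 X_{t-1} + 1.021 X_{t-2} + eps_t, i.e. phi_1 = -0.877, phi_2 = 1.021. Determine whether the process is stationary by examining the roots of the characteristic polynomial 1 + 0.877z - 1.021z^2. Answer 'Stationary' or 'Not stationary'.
\text{Not stationary}

The AR(p) characteristic polynomial is P(z) = 1 + 0.877z - 1.021z^2.
Stationarity requires all roots to lie outside the unit circle, i.e. |z| > 1 for every root.
Set 1 + (0.877) z + (-1.021) z^2 = 0, i.e. a z^2 + b z + c = 0 with a = -1.021, b = 0.877, c = 1.
Discriminant D = b^2 - 4ac = (0.877)^2 - 4*(-1.021)*1 = 0.769129 - (-4.084) = 4.853129.
D >= 0, so the roots are real: z = (-b +/- sqrt(D)) / (2a) = (-0.877 +/- 2.202982) / (-2.042).
  z_1 = (-0.877 + 2.202982) / (-2.042) = -0.6494,   |z_1| = 0.6494.
  z_2 = (-0.877 - 2.202982) / (-2.042) = 1.5083,   |z_2| = 1.5083.
Moduli of all roots: 0.6494, 1.5083.
All moduli strictly greater than 1? No.
Verdict: Not stationary.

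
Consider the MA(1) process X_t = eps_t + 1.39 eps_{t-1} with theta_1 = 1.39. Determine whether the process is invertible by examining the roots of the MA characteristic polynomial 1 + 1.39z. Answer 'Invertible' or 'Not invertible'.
\text{Not invertible}

The MA(q) characteristic polynomial is P(z) = 1 + 1.39z.
Invertibility requires all roots to lie outside the unit circle, i.e. |z| > 1 for every root.
This is linear in z: 1 + (1.39) z = 0  =>  z = -1/(1.39) = -0.719424,  |z| = 0.719424.
Moduli of all roots: 0.7194.
All moduli strictly greater than 1? No.
Verdict: Not invertible.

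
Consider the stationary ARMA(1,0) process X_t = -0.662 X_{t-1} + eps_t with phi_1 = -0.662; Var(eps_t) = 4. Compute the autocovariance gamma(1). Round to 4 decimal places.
\gamma(1) = -4.7138

Multiply the model equation by X_{t-k} and take expectations. With theta_0 = psi_0 = 1 and psi_j the MA(infinity) weights, this gives
  gamma(k) - sum_i phi_i gamma(k-i) = c_k,
  c_k = sigma^2 * sum_{j=k..q} theta_j psi_{j-k}   (c_k = 0 for k > q),
using gamma(-m) = gamma(m).
Pure AR (q = 0): c_0 = sigma^2 = 4, c_k = 0 for k >= 1.
Equations for k = 0 and k = 1 (AR order 1):
  gamma(0) = phi_1 gamma(1) + c_0
  gamma(1) = phi_1 gamma(0) + c_1
Substituting the second into the first: gamma(0) (1 - phi_1^2) = c_0 + phi_1 c_1, so
  gamma(0) = c_0 / (1 - phi_1^2) = 4 / (1 - (-0.662)^2) = 4 / 0.561756 = 7.120529.
  gamma(1) = phi_1 gamma(0) = (-0.662)(7.120529) = -4.71379.
Therefore gamma(1) = -4.7138 (to 4 decimal places).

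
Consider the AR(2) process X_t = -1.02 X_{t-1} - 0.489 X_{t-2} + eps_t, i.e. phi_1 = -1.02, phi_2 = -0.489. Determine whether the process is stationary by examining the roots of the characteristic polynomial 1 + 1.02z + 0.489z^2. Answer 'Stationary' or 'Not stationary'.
\text{Stationary}

The AR(p) characteristic polynomial is P(z) = 1 + 1.02z + 0.489z^2.
Stationarity requires all roots to lie outside the unit circle, i.e. |z| > 1 for every root.
Set 1 + (1.02) z + (0.489) z^2 = 0, i.e. a z^2 + b z + c = 0 with a = 0.489, b = 1.02, c = 1.
Discriminant D = b^2 - 4ac = (1.02)^2 - 4*(0.489)*1 = 1.0404 - (1.956) = -0.9156.
D < 0, so the roots are the complex-conjugate pair z = (-b +/- i sqrt(-D)) / (2a) = -1.0429 +/- 0.9784i.
For a conjugate pair |z|^2 = z * conj(z) = (product of roots) = c/a = 1/(0.489) = 2.04499, so |z| = sqrt(2.04499) = 1.43 for both roots.
Moduli of all roots: 1.4300, 1.4300.
All moduli strictly greater than 1? Yes.
Verdict: Stationary.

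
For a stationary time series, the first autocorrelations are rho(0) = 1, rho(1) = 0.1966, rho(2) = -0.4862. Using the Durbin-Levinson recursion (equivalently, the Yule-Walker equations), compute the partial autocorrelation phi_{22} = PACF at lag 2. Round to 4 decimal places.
\phi_{22} = -0.5460

The PACF at lag k is phi_{kk}, the last component of the solution
to the Yule-Walker system G_k phi = r_k where
  (G_k)_{ij} = rho(|i - j|), (r_k)_i = rho(i), i,j = 1..k.
Equivalently, Durbin-Levinson gives phi_{kk} iteratively:
  phi_{11} = rho(1)
  phi_{kk} = [rho(k) - sum_{j=1..k-1} phi_{k-1,j} rho(k-j)]
            / [1 - sum_{j=1..k-1} phi_{k-1,j} rho(j)],
  phi_{k,j} = phi_{k-1,j} - phi_{kk} phi_{k-1,k-j},  j = 1..k-1.
Step k = 1:
  phi_11 = rho(1) = 0.1966.
Step k = 2:
  phi_22 = [rho(2) - phi_11 rho(1)] / [1 - phi_11 rho(1)] = [-0.4862 - (0.1966)(0.1966)] / [1 - (0.1966)(0.1966)]
         = -0.52485156 / 0.96134844 = -0.546.
Therefore phi_{22} = -0.5460.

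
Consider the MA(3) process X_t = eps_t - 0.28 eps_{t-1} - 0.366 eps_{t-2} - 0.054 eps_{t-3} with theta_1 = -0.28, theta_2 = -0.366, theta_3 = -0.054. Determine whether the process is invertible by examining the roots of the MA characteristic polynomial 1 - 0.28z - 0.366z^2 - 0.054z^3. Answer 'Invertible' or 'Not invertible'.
\text{Invertible}

The MA(q) characteristic polynomial is P(z) = 1 - 0.28z - 0.366z^2 - 0.054z^3.
Invertibility requires all roots to lie outside the unit circle, i.e. |z| > 1 for every root.
Degree 3: look for a simple real root z0 first, then factor out (1 - z/z0) and solve the remaining quadratic.
Testing z0 = -5: P(-5) = 1 + (-0.28)(-5) + (-0.366)(-5)^2 + (-0.054)(-5)^3
  = 1 + (1.4) + (-9.15) + (6.75) = 0.  So z_0 = -5 is a root, |z_0| = 5.
Divide out the factor (1 + 0.2 z) = (1 - z/z0) (since 1/z0 = -0.2):
  P(z) = (1 + 0.2 z)(1 + (-0.48) z + (-0.27) z^2)
  [check: z-coef -0.48 - (-0.2) = -0.28; z^2-coef -0.27 - (-0.2)(-0.48) = -0.366; z^3-coef -(-0.2)(-0.27) = -0.054.]
Remaining roots from the quadratic factor 1 + (-0.48) z + (-0.27) z^2:
  Set 1 + (-0.48) z + (-0.27) z^2 = 0, i.e. a z^2 + b z + c = 0 with a = -0.27, b = -0.48, c = 1.
  Discriminant D = b^2 - 4ac = (-0.48)^2 - 4*(-0.27)*1 = 0.2304 - (-1.08) = 1.3104.
  D >= 0, so the roots are real: z = (-b +/- sqrt(D)) / (2a) = (0.48 +/- 1.144727) / (-0.54).
    z_1 = (0.48 + 1.144727) / (-0.54) = -3.0088,   |z_1| = 3.0088.
    z_2 = (0.48 - 1.144727) / (-0.54) = 1.231,   |z_2| = 1.231.
Moduli of all roots: 5.0000, 3.0088, 1.2310.
All moduli strictly greater than 1? Yes.
Verdict: Invertible.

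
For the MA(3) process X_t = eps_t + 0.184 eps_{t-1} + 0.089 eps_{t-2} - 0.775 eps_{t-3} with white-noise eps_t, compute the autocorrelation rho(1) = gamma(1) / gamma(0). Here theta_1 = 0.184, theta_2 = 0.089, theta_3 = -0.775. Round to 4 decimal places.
\rho(1) = 0.0800

For an MA(q) process with theta_0 = 1, the autocovariance is
  gamma(k) = sigma^2 * sum_{i=0..q-k} theta_i * theta_{i+k},
and rho(k) = gamma(k) / gamma(0). Sigma^2 cancels.
  numerator   = (1)*(0.184) + (0.184)*(0.089) + (0.089)*(-0.775) = 0.131401.
  denominator = (1)^2 + (0.184)^2 + (0.089)^2 + (-0.775)^2 = 1.642402.
  rho(1) = 0.131401 / 1.642402 = 0.0800.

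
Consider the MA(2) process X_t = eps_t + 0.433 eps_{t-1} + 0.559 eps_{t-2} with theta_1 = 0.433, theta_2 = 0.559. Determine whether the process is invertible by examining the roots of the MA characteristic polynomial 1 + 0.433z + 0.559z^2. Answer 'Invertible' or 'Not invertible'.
\text{Invertible}

The MA(q) characteristic polynomial is P(z) = 1 + 0.433z + 0.559z^2.
Invertibility requires all roots to lie outside the unit circle, i.e. |z| > 1 for every root.
Set 1 + (0.433) z + (0.559) z^2 = 0, i.e. a z^2 + b z + c = 0 with a = 0.559, b = 0.433, c = 1.
Discriminant D = b^2 - 4ac = (0.433)^2 - 4*(0.559)*1 = 0.187489 - (2.236) = -2.048511.
D < 0, so the roots are the complex-conjugate pair z = (-b +/- i sqrt(-D)) / (2a) = -0.3873 +/- 1.2802i.
For a conjugate pair |z|^2 = z * conj(z) = (product of roots) = c/a = 1/(0.559) = 1.788909, so |z| = sqrt(1.788909) = 1.3375 for both roots.
Moduli of all roots: 1.3375, 1.3375.
All moduli strictly greater than 1? Yes.
Verdict: Invertible.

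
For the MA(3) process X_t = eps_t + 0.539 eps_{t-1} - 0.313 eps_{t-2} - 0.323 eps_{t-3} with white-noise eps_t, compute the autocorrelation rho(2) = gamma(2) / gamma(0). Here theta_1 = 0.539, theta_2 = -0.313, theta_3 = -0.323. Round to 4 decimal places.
\rho(2) = -0.3263

For an MA(q) process with theta_0 = 1, the autocovariance is
  gamma(k) = sigma^2 * sum_{i=0..q-k} theta_i * theta_{i+k},
and rho(k) = gamma(k) / gamma(0). Sigma^2 cancels.
  numerator   = (1)*(-0.313) + (0.539)*(-0.323) = -0.487097.
  denominator = (1)^2 + (0.539)^2 + (-0.313)^2 + (-0.323)^2 = 1.492819.
  rho(2) = -0.487097 / 1.492819 = -0.3263.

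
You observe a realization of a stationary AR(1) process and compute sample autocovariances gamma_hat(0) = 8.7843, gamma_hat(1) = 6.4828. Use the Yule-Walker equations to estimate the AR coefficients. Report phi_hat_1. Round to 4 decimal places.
\hat\phi_{1} = 0.7380

The Yule-Walker equations for an AR(p) process read, in matrix form,
  Gamma_p phi = r_p,   with   (Gamma_p)_{ij} = gamma(|i - j|),
                       (r_p)_i = gamma(i),   i,j = 1..p.
Substitute the sample gammas (Toeplitz matrix and right-hand side of size 1):
  Gamma_p = [[8.7843]]
  r_p     = [6.4828]
With p = 1 this is the single equation gamma(0) phi_1 = gamma(1):
  phi_hat_1 = gamma(1) / gamma(0) = 6.4828 / 8.7843 = 0.7380.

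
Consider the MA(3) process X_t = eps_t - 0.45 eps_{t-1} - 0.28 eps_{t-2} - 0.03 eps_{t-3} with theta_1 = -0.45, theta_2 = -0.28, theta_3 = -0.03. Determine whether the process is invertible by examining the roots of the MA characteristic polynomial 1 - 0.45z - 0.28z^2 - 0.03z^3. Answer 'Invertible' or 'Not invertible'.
\text{Invertible}

The MA(q) characteristic polynomial is P(z) = 1 - 0.45z - 0.28z^2 - 0.03z^3.
Invertibility requires all roots to lie outside the unit circle, i.e. |z| > 1 for every root.
Degree 3: look for a simple real root z0 first, then factor out (1 - z/z0) and solve the remaining quadratic.
Testing z0 = -5: P(-5) = 1 + (-0.45)(-5) + (-0.28)(-5)^2 + (-0.03)(-5)^3
  = 1 + (2.25) + (-7) + (3.75) = 0.  So z_0 = -5 is a root, |z_0| = 5.
Divide out the factor (1 + 0.2 z) = (1 - z/z0) (since 1/z0 = -0.2):
  P(z) = (1 + 0.2 z)(1 + (-0.65) z + (-0.15) z^2)
  [check: z-coef -0.65 - (-0.2) = -0.45; z^2-coef -0.15 - (-0.2)(-0.65) = -0.28; z^3-coef -(-0.2)(-0.15) = -0.03.]
Remaining roots from the quadratic factor 1 + (-0.65) z + (-0.15) z^2:
  Set 1 + (-0.65) z + (-0.15) z^2 = 0, i.e. a z^2 + b z + c = 0 with a = -0.15, b = -0.65, c = 1.
  Discriminant D = b^2 - 4ac = (-0.65)^2 - 4*(-0.15)*1 = 0.4225 - (-0.6) = 1.0225.
  D >= 0, so the roots are real: z = (-b +/- sqrt(D)) / (2a) = (0.65 +/- 1.011187) / (-0.3).
    z_1 = (0.65 + 1.011187) / (-0.3) = -5.5373,   |z_1| = 5.5373.
    z_2 = (0.65 - 1.011187) / (-0.3) = 1.204,   |z_2| = 1.204.
Moduli of all roots: 5.0000, 5.5373, 1.2040.
All moduli strictly greater than 1? Yes.
Verdict: Invertible.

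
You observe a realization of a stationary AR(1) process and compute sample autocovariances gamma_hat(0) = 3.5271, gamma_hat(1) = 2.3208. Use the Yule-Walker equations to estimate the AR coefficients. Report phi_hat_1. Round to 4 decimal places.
\hat\phi_{1} = 0.6580

The Yule-Walker equations for an AR(p) process read, in matrix form,
  Gamma_p phi = r_p,   with   (Gamma_p)_{ij} = gamma(|i - j|),
                       (r_p)_i = gamma(i),   i,j = 1..p.
Substitute the sample gammas (Toeplitz matrix and right-hand side of size 1):
  Gamma_p = [[3.5271]]
  r_p     = [2.3208]
With p = 1 this is the single equation gamma(0) phi_1 = gamma(1):
  phi_hat_1 = gamma(1) / gamma(0) = 2.3208 / 3.5271 = 0.6580.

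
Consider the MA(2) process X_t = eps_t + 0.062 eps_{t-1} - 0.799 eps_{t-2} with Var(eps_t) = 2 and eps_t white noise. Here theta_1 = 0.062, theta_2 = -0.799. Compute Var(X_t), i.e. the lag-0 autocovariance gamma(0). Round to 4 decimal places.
\gamma(0) = 3.2845

For an MA(q) process X_t = eps_t + sum_i theta_i eps_{t-i} with
Var(eps_t) = sigma^2, the variance is
  gamma(0) = sigma^2 * (1 + sum_i theta_i^2).
  sum_i theta_i^2 = (0.062)^2 + (-0.799)^2 = 0.003844 + 0.638401 = 0.642245.
  gamma(0) = 2 * (1 + 0.642245) = 2 * 1.642245 = 3.28449, which rounds to 3.2845.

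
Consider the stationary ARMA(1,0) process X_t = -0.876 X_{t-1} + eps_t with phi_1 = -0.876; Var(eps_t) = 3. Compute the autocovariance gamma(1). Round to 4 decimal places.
\gamma(1) = -11.2972

Multiply the model equation by X_{t-k} and take expectations. With theta_0 = psi_0 = 1 and psi_j the MA(infinity) weights, this gives
  gamma(k) - sum_i phi_i gamma(k-i) = c_k,
  c_k = sigma^2 * sum_{j=k..q} theta_j psi_{j-k}   (c_k = 0 for k > q),
using gamma(-m) = gamma(m).
Pure AR (q = 0): c_0 = sigma^2 = 3, c_k = 0 for k >= 1.
Equations for k = 0 and k = 1 (AR order 1):
  gamma(0) = phi_1 gamma(1) + c_0
  gamma(1) = phi_1 gamma(0) + c_1
Substituting the second into the first: gamma(0) (1 - phi_1^2) = c_0 + phi_1 c_1, so
  gamma(0) = c_0 / (1 - phi_1^2) = 3 / (1 - (-0.876)^2) = 3 / 0.232624 = 12.896348.
  gamma(1) = phi_1 gamma(0) = (-0.876)(12.896348) = -11.297201.
Therefore gamma(1) = -11.2972 (to 4 decimal places).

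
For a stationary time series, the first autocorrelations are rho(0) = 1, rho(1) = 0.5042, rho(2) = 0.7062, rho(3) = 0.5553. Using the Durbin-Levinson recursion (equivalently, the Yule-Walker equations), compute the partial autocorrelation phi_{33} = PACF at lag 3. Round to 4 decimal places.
\phi_{33} = 0.2320

The PACF at lag k is phi_{kk}, the last component of the solution
to the Yule-Walker system G_k phi = r_k where
  (G_k)_{ij} = rho(|i - j|), (r_k)_i = rho(i), i,j = 1..k.
Equivalently, Durbin-Levinson gives phi_{kk} iteratively:
  phi_{11} = rho(1)
  phi_{kk} = [rho(k) - sum_{j=1..k-1} phi_{k-1,j} rho(k-j)]
            / [1 - sum_{j=1..k-1} phi_{k-1,j} rho(j)],
  phi_{k,j} = phi_{k-1,j} - phi_{kk} phi_{k-1,k-j},  j = 1..k-1.
Step k = 1:
  phi_11 = rho(1) = 0.5042.
Step k = 2:
  phi_22 = [rho(2) - phi_11 rho(1)] / [1 - phi_11 rho(1)] = [0.7062 - (0.5042)(0.5042)] / [1 - (0.5042)(0.5042)]
         = 0.45198236 / 0.74578236 = 0.606051.
  Update: phi_21 = phi_11 - phi_22 phi_11 = 0.5042 - (0.606051)(0.5042) = 0.198629.
Step k = 3:
  phi_33 = [rho(3) - phi_21 rho(2) - phi_22 rho(1)] / [1 - phi_21 rho(1) - phi_22 rho(2)]
    numerator   = 0.5553 - (0.198629)(0.7062) - (0.606051)(0.5042) = 0.10945718
    denominator = 1 - (0.198629)(0.5042) - (0.606051)(0.7062) = 0.47185787
  phi_33 = 0.10945718 / 0.47185787 = 0.232.
Therefore phi_{33} = 0.2320.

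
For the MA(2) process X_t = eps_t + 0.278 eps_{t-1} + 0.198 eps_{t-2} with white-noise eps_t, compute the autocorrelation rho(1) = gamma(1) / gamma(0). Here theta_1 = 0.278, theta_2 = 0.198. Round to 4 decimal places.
\rho(1) = 0.2983

For an MA(q) process with theta_0 = 1, the autocovariance is
  gamma(k) = sigma^2 * sum_{i=0..q-k} theta_i * theta_{i+k},
and rho(k) = gamma(k) / gamma(0). Sigma^2 cancels.
  numerator   = (1)*(0.278) + (0.278)*(0.198) = 0.333044.
  denominator = (1)^2 + (0.278)^2 + (0.198)^2 = 1.116488.
  rho(1) = 0.333044 / 1.116488 = 0.2983.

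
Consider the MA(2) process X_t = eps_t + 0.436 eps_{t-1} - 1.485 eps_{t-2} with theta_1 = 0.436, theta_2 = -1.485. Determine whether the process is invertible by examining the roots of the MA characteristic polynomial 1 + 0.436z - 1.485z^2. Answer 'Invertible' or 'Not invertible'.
\text{Not invertible}

The MA(q) characteristic polynomial is P(z) = 1 + 0.436z - 1.485z^2.
Invertibility requires all roots to lie outside the unit circle, i.e. |z| > 1 for every root.
Set 1 + (0.436) z + (-1.485) z^2 = 0, i.e. a z^2 + b z + c = 0 with a = -1.485, b = 0.436, c = 1.
Discriminant D = b^2 - 4ac = (0.436)^2 - 4*(-1.485)*1 = 0.190096 - (-5.94) = 6.130096.
D >= 0, so the roots are real: z = (-b +/- sqrt(D)) / (2a) = (-0.436 +/- 2.475903) / (-2.97).
  z_1 = (-0.436 + 2.475903) / (-2.97) = -0.6868,   |z_1| = 0.6868.
  z_2 = (-0.436 - 2.475903) / (-2.97) = 0.9804,   |z_2| = 0.9804.
Moduli of all roots: 0.6868, 0.9804.
All moduli strictly greater than 1? No.
Verdict: Not invertible.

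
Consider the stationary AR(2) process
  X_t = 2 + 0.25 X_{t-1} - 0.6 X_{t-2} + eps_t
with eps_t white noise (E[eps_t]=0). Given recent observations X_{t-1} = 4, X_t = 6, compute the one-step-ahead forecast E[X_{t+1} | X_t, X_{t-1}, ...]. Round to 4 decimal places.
E[X_{t+1} \mid \mathcal F_t] = 1.1000

For an AR(p) model X_t = c + sum_i phi_i X_{t-i} + eps_t, the
one-step-ahead conditional mean is
  E[X_{t+1} | X_t, ...] = c + sum_i phi_i X_{t+1-i}.
Substitute known values:
  E[X_{t+1} | ...] = 2 + (0.25) * (6) + (-0.6) * (4)
                   = 1.1000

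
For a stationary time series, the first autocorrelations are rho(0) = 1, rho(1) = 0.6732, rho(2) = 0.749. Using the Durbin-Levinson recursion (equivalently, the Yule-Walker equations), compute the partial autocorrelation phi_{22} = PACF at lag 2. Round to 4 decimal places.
\phi_{22} = 0.5410

The PACF at lag k is phi_{kk}, the last component of the solution
to the Yule-Walker system G_k phi = r_k where
  (G_k)_{ij} = rho(|i - j|), (r_k)_i = rho(i), i,j = 1..k.
Equivalently, Durbin-Levinson gives phi_{kk} iteratively:
  phi_{11} = rho(1)
  phi_{kk} = [rho(k) - sum_{j=1..k-1} phi_{k-1,j} rho(k-j)]
            / [1 - sum_{j=1..k-1} phi_{k-1,j} rho(j)],
  phi_{k,j} = phi_{k-1,j} - phi_{kk} phi_{k-1,k-j},  j = 1..k-1.
Step k = 1:
  phi_11 = rho(1) = 0.6732.
Step k = 2:
  phi_22 = [rho(2) - phi_11 rho(1)] / [1 - phi_11 rho(1)] = [0.749 - (0.6732)(0.6732)] / [1 - (0.6732)(0.6732)]
         = 0.29580176 / 0.54680176 = 0.541.
Therefore phi_{22} = 0.5410.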